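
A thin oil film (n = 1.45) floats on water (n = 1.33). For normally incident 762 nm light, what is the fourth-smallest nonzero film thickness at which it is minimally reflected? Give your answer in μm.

Ray reflecting at the top interface goes from n = 1.0 toward n = 1.45: a half-wave phase shift.
Ray reflecting at the bottom interface goes from n = 1.45 toward n = 1.33: no phase shift.
The two reflections differ by half a wavelength.
With one net inversion, destructive interference in reflection requires 2 n t = m λ.
The fourth-smallest nonzero thickness corresponds to m = 4: t = m λ / (2 n) = 4.00 × 762 / (2 × 1.45) = 1051 nm.

1.05 μm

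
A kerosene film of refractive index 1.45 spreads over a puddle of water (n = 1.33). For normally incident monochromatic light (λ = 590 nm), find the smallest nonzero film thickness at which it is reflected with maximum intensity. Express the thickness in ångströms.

1017 Å

Top surface (1.0 → 1.45): reflection off a higher-index medium gives a half-wave phase shift.
Bottom surface (1.45 → 1.33): reflection off a lower-index medium gives no phase shift.
Exactly one π shift → a net half-wave offset.
For strong reflection here: 2 n t = (m + ½) λ.
Minimum at m = 0: t = λ / (4 n) = 590 / (4 × 1.45) = 102 nm.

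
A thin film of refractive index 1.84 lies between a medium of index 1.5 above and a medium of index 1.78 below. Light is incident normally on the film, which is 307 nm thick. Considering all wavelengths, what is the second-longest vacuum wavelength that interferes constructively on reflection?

At the upper boundary (n = 1.5 to n = 1.84) the reflected ray undergoes a half-wave phase shift.
Bottom surface (1.84 → 1.78): reflection off a lower-index medium gives no phase shift.
Exactly one π shift → a net half-wave offset.
With one net inversion, constructive interference in reflection requires 2 n t = (m + ½) λ.
λ = 2 n t / (m + ½). The second-longest wavelength is m = 1: λ = 2 × 1.84 × 307 / 1.50 = 753 nm.

753 nm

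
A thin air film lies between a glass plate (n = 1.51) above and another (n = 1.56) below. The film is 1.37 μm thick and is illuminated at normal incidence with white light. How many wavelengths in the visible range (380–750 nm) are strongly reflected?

3

Top surface (1.51 → 1.0): reflection off a lower-index medium gives no phase shift.
At the lower boundary (n = 1.0 to n = 1.56) the reflected ray undergoes a half-wave phase shift.
The two reflections differ by half a wavelength.
With one net inversion, constructive interference in reflection requires 2 n t = (m + ½) λ.
λ = 2 n t / (m + ½) = 2740 / (m + ½) nm.
m=3: 783 nm (IR); m=4: 609 nm (visible); m=5: 498 nm (visible); m=6: 422 nm (visible); m=7: 365 nm (UV).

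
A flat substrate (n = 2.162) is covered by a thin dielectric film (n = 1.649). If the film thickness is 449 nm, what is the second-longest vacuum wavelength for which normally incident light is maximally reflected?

740 nm

Top surface (1.0 → 1.649): reflection off a higher-index medium gives a half-wave phase shift.
Ray reflecting at the bottom interface goes from n = 1.649 toward n = 2.162: a half-wave phase shift.
Net: no relative phase inversion (both shifts match).
For bright reflection here: 2 n t = m λ.
λ = 2 n t / m. The second-longest wavelength is m = 2: λ = 2 × 1.649 × 449 / 2.00 = 740 nm.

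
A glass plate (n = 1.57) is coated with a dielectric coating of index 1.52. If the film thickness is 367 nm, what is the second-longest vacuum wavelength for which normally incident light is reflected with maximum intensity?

558 nm

Top surface (1.0 → 1.52): reflection off a higher-index medium gives a half-wave phase shift.
At the lower boundary (n = 1.52 to n = 1.57) the reflected ray undergoes a half-wave phase shift.
Zero or two π shifts → no net half-wave offset.
For bright reflection here: 2 n t = m λ.
λ = 2 n t / m. The second-longest wavelength is m = 2: λ = 2 × 1.52 × 367 / 2.00 = 558 nm.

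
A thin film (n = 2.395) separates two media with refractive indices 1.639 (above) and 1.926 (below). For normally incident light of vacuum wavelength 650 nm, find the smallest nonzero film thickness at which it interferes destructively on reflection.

Top surface (1.639 → 2.395): reflection off a higher-index medium gives a half-wave phase shift.
At the lower boundary (n = 2.395 to n = 1.926) the reflected ray undergoes no phase shift.
Exactly one π shift → a net half-wave offset.
For minimum reflection here: 2 n t = m λ.
Minimum nonzero at m = 1: t = λ / (2 n) = 650 / (2 × 2.395) = 136 nm.

136 nm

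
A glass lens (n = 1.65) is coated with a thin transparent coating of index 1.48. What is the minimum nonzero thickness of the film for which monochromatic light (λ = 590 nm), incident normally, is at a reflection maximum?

Ray reflecting at the top interface goes from n = 1.0 toward n = 1.48: a half-wave phase shift.
Bottom surface (1.48 → 1.65): reflection off a higher-index medium gives a half-wave phase shift.
Zero or two π shifts → no net half-wave offset.
So the condition for constructive reflection is 2 n t = m λ.
Minimum nonzero at m = 1: t = λ / (2 n) = 590 / (2 × 1.48) = 199 nm.

199 nm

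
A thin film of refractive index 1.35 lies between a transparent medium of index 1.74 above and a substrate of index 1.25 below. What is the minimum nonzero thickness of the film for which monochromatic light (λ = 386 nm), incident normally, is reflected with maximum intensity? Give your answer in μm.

Top surface (1.74 → 1.35): reflection off a lower-index medium gives no phase shift.
Ray reflecting at the bottom interface goes from n = 1.35 toward n = 1.25: no phase shift.
The two reflections carry the same phase change, so no net offset.
For strong reflection here: 2 n t = m λ.
Minimum nonzero at m = 1: t = λ / (2 n) = 386 / (2 × 1.35) = 143 nm.

0.143 μm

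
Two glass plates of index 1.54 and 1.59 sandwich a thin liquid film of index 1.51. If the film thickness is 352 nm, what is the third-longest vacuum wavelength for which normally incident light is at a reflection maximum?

425 nm

Ray reflecting at the top interface goes from n = 1.54 toward n = 1.51: no phase shift.
Bottom surface (1.51 → 1.59): reflection off a higher-index medium gives a half-wave phase shift.
The two reflections differ by half a wavelength.
With one net inversion, constructive interference in reflection requires 2 n t = (m + ½) λ.
λ = 2 n t / (m + ½). The third-longest wavelength is m = 2: λ = 2 × 1.51 × 352 / 2.50 = 425 nm.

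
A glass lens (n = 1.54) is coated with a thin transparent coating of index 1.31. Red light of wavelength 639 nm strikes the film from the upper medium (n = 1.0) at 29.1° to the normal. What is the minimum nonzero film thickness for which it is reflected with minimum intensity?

Ray reflecting at the top interface goes from n = 1.0 toward n = 1.31: a half-wave phase shift.
Ray reflecting at the bottom interface goes from n = 1.31 toward n = 1.54: a half-wave phase shift.
Net: no relative phase inversion (both shifts match).
For minimum reflection here: 2 n t cos θ_r = (m + ½) λ.
Snell's law: 1.0 sin 29.1° = 1.31 sin θ_r → sin θ_r = 0.371, cos θ_r = 0.929.
Minimum at m = 0: t = λ / (4 n cos θ_r) = 639 / (4 × 1.31 × 0.929) = 131 nm.

131 nm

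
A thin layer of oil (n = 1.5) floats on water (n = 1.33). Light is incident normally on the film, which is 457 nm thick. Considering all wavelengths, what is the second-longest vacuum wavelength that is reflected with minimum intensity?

686 nm

Top surface (1.0 → 1.5): reflection off a higher-index medium gives a half-wave phase shift.
Ray reflecting at the bottom interface goes from n = 1.5 toward n = 1.33: no phase shift.
Net: one phase inversion between the two reflected rays.
With one net inversion, destructive interference in reflection requires 2 n t = m λ.
λ = 2 n t / m. The second-longest wavelength is m = 2: λ = 2 × 1.5 × 457 / 2.00 = 686 nm.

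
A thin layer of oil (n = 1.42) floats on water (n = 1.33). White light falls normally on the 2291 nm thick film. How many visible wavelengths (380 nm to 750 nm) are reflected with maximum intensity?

Top surface (1.0 → 1.42): reflection off a higher-index medium gives a half-wave phase shift.
Bottom surface (1.42 → 1.33): reflection off a lower-index medium gives no phase shift.
The two reflections differ by half a wavelength.
For strong reflection here: 2 n t = (m + ½) λ.
λ = 2 n t / (m + ½) = 6506 / (m + ½) nm.
m=8: 765 nm (IR); m=9: 685 nm (visible); m=10: 620 nm (visible); m=11: 566 nm (visible); m=12: 521 nm (visible); m=13: 482 nm (visible); m=14: 449 nm (visible); m=15: 420 nm (visible); m=16: 394 nm (visible); m=17: 372 nm (UV).

8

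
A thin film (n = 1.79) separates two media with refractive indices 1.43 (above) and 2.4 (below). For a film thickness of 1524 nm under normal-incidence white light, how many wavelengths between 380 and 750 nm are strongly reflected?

Top surface (1.43 → 1.79): reflection off a higher-index medium gives a half-wave phase shift.
At the lower boundary (n = 1.79 to n = 2.4) the reflected ray undergoes a half-wave phase shift.
The two reflections carry the same phase change, so no net offset.
For maximum reflection here: 2 n t = m λ.
λ = 2 n t / m = 5456 / m nm.
m=7: 779 nm (IR); m=8: 682 nm (visible); m=9: 606 nm (visible); m=10: 546 nm (visible); m=11: 496 nm (visible); m=12: 455 nm (visible); m=13: 420 nm (visible); m=14: 390 nm (visible); m=15: 364 nm (UV).

7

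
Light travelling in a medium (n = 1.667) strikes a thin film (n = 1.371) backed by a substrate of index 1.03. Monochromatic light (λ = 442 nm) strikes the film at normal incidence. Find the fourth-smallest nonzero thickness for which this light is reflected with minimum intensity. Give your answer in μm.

At the upper boundary (n = 1.667 to n = 1.371) the reflected ray undergoes no phase shift.
Ray reflecting at the bottom interface goes from n = 1.371 toward n = 1.03: no phase shift.
Zero or two π shifts → no net half-wave offset.
For minimum reflection here: 2 n t = (m + ½) λ.
The fourth-smallest nonzero thickness corresponds to m = 3: t = (m + ½) λ / (2 n) = 3.50 × 442 / (2 × 1.371) = 564 nm.

0.564 μm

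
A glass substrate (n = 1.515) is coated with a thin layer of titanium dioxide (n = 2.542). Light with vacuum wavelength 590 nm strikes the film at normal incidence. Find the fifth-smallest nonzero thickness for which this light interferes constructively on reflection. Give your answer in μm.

0.522 μm

At the upper boundary (n = 1.0 to n = 2.542) the reflected ray undergoes a half-wave phase shift.
Bottom surface (2.542 → 1.515): reflection off a lower-index medium gives no phase shift.
Exactly one π shift → a net half-wave offset.
So the condition for constructive reflection is 2 n t = (m + ½) λ.
The fifth-smallest nonzero thickness corresponds to m = 4: t = (m + ½) λ / (2 n) = 4.50 × 590 / (2 × 2.542) = 522 nm.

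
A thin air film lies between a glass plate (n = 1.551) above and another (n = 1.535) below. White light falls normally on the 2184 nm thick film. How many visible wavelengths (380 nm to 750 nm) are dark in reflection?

6

Top surface (1.551 → 1.0): reflection off a lower-index medium gives no phase shift.
Ray reflecting at the bottom interface goes from n = 1.0 toward n = 1.535: a half-wave phase shift.
The two reflections differ by half a wavelength.
For minimum reflection here: 2 n t = m λ.
λ = 2 n t / m = 4368 / m nm.
m=5: 874 nm (IR); m=6: 728 nm (visible); m=7: 624 nm (visible); m=8: 546 nm (visible); m=9: 485 nm (visible); m=10: 437 nm (visible); m=11: 397 nm (visible); m=12: 364 nm (UV).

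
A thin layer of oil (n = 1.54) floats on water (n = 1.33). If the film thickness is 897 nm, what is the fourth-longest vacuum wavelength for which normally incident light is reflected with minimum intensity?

Ray reflecting at the top interface goes from n = 1.0 toward n = 1.54: a half-wave phase shift.
At the lower boundary (n = 1.54 to n = 1.33) the reflected ray undergoes no phase shift.
Net: one phase inversion between the two reflected rays.
For weak reflection here: 2 n t = m λ.
λ = 2 n t / m. The fourth-longest wavelength is m = 4: λ = 2 × 1.54 × 897 / 4.00 = 691 nm.

691 nm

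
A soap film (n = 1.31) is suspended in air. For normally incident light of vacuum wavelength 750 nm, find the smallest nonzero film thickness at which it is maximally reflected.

143 nm

Ray reflecting at the top interface goes from n = 1.0 toward n = 1.31: a half-wave phase shift.
At the lower boundary (n = 1.31 to n = 1.0) the reflected ray undergoes no phase shift.
The two reflections differ by half a wavelength.
So the condition for constructive reflection is 2 n t = (m + ½) λ.
Minimum at m = 0: t = λ / (4 n) = 750 / (4 × 1.31) = 143 nm.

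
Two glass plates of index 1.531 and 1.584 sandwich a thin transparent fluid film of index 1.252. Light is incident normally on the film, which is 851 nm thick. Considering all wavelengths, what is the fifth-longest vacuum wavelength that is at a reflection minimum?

At the upper boundary (n = 1.531 to n = 1.252) the reflected ray undergoes no phase shift.
Ray reflecting at the bottom interface goes from n = 1.252 toward n = 1.584: a half-wave phase shift.
The two reflections differ by half a wavelength.
So the condition for destructive reflection is 2 n t = m λ.
λ = 2 n t / m. The fifth-longest wavelength is m = 5: λ = 2 × 1.252 × 851 / 5.00 = 426 nm.

426 nm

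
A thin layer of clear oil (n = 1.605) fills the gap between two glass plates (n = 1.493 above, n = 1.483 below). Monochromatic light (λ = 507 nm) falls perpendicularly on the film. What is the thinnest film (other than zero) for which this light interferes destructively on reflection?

158 nm

At the upper boundary (n = 1.493 to n = 1.605) the reflected ray undergoes a half-wave phase shift.
At the lower boundary (n = 1.605 to n = 1.483) the reflected ray undergoes no phase shift.
Net: one phase inversion between the two reflected rays.
For dark reflection here: 2 n t = m λ.
Minimum nonzero at m = 1: t = λ / (2 n) = 507 / (2 × 1.605) = 158 nm.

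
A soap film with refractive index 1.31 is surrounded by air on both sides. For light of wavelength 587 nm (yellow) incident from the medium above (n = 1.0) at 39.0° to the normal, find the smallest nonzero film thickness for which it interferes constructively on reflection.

Top surface (1.0 → 1.31): reflection off a higher-index medium gives a half-wave phase shift.
At the lower boundary (n = 1.31 to n = 1.0) the reflected ray undergoes no phase shift.
Net: one phase inversion between the two reflected rays.
For maximum reflection here: 2 n t cos θ_r = (m + ½) λ.
Snell's law: 1.0 sin 39.0° = 1.31 sin θ_r → sin θ_r = 0.480, cos θ_r = 0.877.
Minimum at m = 0: t = λ / (4 n cos θ_r) = 587 / (4 × 1.31 × 0.877) = 128 nm.

128 nm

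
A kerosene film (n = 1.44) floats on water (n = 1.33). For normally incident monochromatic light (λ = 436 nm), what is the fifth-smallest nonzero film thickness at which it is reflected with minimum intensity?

757 nm

At the upper boundary (n = 1.0 to n = 1.44) the reflected ray undergoes a half-wave phase shift.
Ray reflecting at the bottom interface goes from n = 1.44 toward n = 1.33: no phase shift.
The two reflections differ by half a wavelength.
So the condition for destructive reflection is 2 n t = m λ.
The fifth-smallest nonzero thickness corresponds to m = 5: t = m λ / (2 n) = 5.00 × 436 / (2 × 1.44) = 757 nm.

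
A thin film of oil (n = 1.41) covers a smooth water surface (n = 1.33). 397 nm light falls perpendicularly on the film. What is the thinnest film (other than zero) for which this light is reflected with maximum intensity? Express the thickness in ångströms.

704 Å

Top surface (1.0 → 1.41): reflection off a higher-index medium gives a half-wave phase shift.
Ray reflecting at the bottom interface goes from n = 1.41 toward n = 1.33: no phase shift.
Exactly one π shift → a net half-wave offset.
So the condition for constructive reflection is 2 n t = (m + ½) λ.
Minimum at m = 0: t = λ / (4 n) = 397 / (4 × 1.41) = 70.4 nm.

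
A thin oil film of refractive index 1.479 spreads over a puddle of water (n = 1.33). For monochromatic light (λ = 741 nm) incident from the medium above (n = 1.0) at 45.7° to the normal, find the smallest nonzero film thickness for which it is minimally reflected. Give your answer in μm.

At the upper boundary (n = 1.0 to n = 1.479) the reflected ray undergoes a half-wave phase shift.
Bottom surface (1.479 → 1.33): reflection off a lower-index medium gives no phase shift.
The two reflections differ by half a wavelength.
With one net inversion, destructive interference in reflection requires 2 n t cos θ_r = m λ.
Snell's law: 1.0 sin 45.7° = 1.479 sin θ_r → sin θ_r = 0.484, cos θ_r = 0.875.
Minimum nonzero at m = 1: t = λ / (2 n cos θ_r) = 741 / (2 × 1.479 × 0.875) = 286 nm.

0.286 μm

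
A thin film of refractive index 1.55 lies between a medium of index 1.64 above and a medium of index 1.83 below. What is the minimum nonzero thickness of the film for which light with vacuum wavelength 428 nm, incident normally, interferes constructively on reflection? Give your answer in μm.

Top surface (1.64 → 1.55): reflection off a lower-index medium gives no phase shift.
At the lower boundary (n = 1.55 to n = 1.83) the reflected ray undergoes a half-wave phase shift.
The two reflections differ by half a wavelength.
So the condition for constructive reflection is 2 n t = (m + ½) λ.
Minimum at m = 0: t = λ / (4 n) = 428 / (4 × 1.55) = 69.0 nm.

0.0690 μm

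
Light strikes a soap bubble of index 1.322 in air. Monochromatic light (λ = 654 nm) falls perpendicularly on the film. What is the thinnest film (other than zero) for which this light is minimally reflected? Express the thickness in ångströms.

2474 Å

Top surface (1.0 → 1.322): reflection off a higher-index medium gives a half-wave phase shift.
At the lower boundary (n = 1.322 to n = 1.0) the reflected ray undergoes no phase shift.
The two reflections differ by half a wavelength.
With one net inversion, destructive interference in reflection requires 2 n t = m λ.
Minimum nonzero at m = 1: t = λ / (2 n) = 654 / (2 × 1.322) = 247 nm.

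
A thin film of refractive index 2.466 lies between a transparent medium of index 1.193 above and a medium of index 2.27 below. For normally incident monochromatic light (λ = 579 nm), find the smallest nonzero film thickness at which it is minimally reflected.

Ray reflecting at the top interface goes from n = 1.193 toward n = 2.466: a half-wave phase shift.
Ray reflecting at the bottom interface goes from n = 2.466 toward n = 2.27: no phase shift.
Exactly one π shift → a net half-wave offset.
So the condition for destructive reflection is 2 n t = m λ.
Minimum nonzero at m = 1: t = λ / (2 n) = 579 / (2 × 2.466) = 117 nm.

117 nm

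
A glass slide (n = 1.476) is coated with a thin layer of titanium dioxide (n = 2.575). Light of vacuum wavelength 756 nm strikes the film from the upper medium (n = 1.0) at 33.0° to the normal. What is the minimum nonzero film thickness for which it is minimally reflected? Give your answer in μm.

0.150 μm

Ray reflecting at the top interface goes from n = 1.0 toward n = 2.575: a half-wave phase shift.
At the lower boundary (n = 2.575 to n = 1.476) the reflected ray undergoes no phase shift.
Net: one phase inversion between the two reflected rays.
So the condition for destructive reflection is 2 n t cos θ_r = m λ.
Snell's law: 1.0 sin 33.0° = 2.575 sin θ_r → sin θ_r = 0.212, cos θ_r = 0.977.
Minimum nonzero at m = 1: t = λ / (2 n cos θ_r) = 756 / (2 × 2.575 × 0.977) = 150 nm.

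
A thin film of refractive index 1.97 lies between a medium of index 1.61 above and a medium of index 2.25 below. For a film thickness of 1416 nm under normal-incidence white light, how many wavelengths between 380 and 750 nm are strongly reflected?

Top surface (1.61 → 1.97): reflection off a higher-index medium gives a half-wave phase shift.
Ray reflecting at the bottom interface goes from n = 1.97 toward n = 2.25: a half-wave phase shift.
Net: no relative phase inversion (both shifts match).
So the condition for constructive reflection is 2 n t = m λ.
λ = 2 n t / m = 5579 / m nm.
m=7: 797 nm (IR); m=8: 697 nm (visible); m=9: 620 nm (visible); m=10: 558 nm (visible); m=11: 507 nm (visible); m=12: 465 nm (visible); m=13: 429 nm (visible); m=14: 399 nm (visible); m=15: 372 nm (UV).

7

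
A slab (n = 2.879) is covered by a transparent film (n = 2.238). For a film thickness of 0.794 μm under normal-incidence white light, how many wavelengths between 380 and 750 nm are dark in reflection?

4

Ray reflecting at the top interface goes from n = 1.0 toward n = 2.238: a half-wave phase shift.
Ray reflecting at the bottom interface goes from n = 2.238 toward n = 2.879: a half-wave phase shift.
Net: no relative phase inversion (both shifts match).
For minimum reflection here: 2 n t = (m + ½) λ.
λ = 2 n t / (m + ½) = 3554 / (m + ½) nm.
m=4: 790 nm (IR); m=5: 646 nm (visible); m=6: 547 nm (visible); m=7: 474 nm (visible); m=8: 418 nm (visible); m=9: 374 nm (UV).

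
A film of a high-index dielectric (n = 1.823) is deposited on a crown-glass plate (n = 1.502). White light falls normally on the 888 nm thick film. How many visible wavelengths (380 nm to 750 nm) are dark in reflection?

Ray reflecting at the top interface goes from n = 1.0 toward n = 1.823: a half-wave phase shift.
At the lower boundary (n = 1.823 to n = 1.502) the reflected ray undergoes no phase shift.
The two reflections differ by half a wavelength.
With one net inversion, destructive interference in reflection requires 2 n t = m λ.
λ = 2 n t / m = 3238 / m nm.
m=4: 809 nm (IR); m=5: 648 nm (visible); m=6: 540 nm (visible); m=7: 463 nm (visible); m=8: 405 nm (visible); m=9: 360 nm (UV).

4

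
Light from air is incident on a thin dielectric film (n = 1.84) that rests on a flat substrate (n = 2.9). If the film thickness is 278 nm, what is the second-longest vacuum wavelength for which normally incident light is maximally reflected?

At the upper boundary (n = 1.0 to n = 1.84) the reflected ray undergoes a half-wave phase shift.
Ray reflecting at the bottom interface goes from n = 1.84 toward n = 2.9: a half-wave phase shift.
Zero or two π shifts → no net half-wave offset.
With no net inversion, constructive interference in reflection requires 2 n t = m λ.
λ = 2 n t / m. The second-longest wavelength is m = 2: λ = 2 × 1.84 × 278 / 2.00 = 512 nm.

512 nm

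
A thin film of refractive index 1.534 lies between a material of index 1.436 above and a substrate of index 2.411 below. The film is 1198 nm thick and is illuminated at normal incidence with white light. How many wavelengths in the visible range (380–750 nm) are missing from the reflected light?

5

Ray reflecting at the top interface goes from n = 1.436 toward n = 1.534: a half-wave phase shift.
Ray reflecting at the bottom interface goes from n = 1.534 toward n = 2.411: a half-wave phase shift.
Net: no relative phase inversion (both shifts match).
For weak reflection here: 2 n t = (m + ½) λ.
λ = 2 n t / (m + ½) = 3675 / (m + ½) nm.
m=4: 817 nm (IR); m=5: 668 nm (visible); m=6: 565 nm (visible); m=7: 490 nm (visible); m=8: 432 nm (visible); m=9: 387 nm (visible); m=10: 350 nm (UV).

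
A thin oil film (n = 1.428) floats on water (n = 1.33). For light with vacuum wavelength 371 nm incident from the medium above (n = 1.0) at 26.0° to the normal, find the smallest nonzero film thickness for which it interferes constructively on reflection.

Top surface (1.0 → 1.428): reflection off a higher-index medium gives a half-wave phase shift.
Bottom surface (1.428 → 1.33): reflection off a lower-index medium gives no phase shift.
The two reflections differ by half a wavelength.
For bright reflection here: 2 n t cos θ_r = (m + ½) λ.
Snell's law: 1.0 sin 26.0° = 1.428 sin θ_r → sin θ_r = 0.307, cos θ_r = 0.952.
Minimum at m = 0: t = λ / (4 n cos θ_r) = 371 / (4 × 1.428 × 0.952) = 68.2 nm.

68.2 nm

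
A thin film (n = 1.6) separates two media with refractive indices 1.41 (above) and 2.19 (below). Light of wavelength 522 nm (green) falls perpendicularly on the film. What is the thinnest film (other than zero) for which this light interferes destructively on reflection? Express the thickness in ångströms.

Ray reflecting at the top interface goes from n = 1.41 toward n = 1.6: a half-wave phase shift.
Bottom surface (1.6 → 2.19): reflection off a higher-index medium gives a half-wave phase shift.
The two reflections carry the same phase change, so no net offset.
With no net inversion, destructive interference in reflection requires 2 n t = (m + ½) λ.
Minimum at m = 0: t = λ / (4 n) = 522 / (4 × 1.6) = 81.6 nm.

816 Å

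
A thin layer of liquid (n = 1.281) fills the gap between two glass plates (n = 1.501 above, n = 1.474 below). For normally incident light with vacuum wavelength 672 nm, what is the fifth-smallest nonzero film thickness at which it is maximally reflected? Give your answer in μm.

Top surface (1.501 → 1.281): reflection off a lower-index medium gives no phase shift.
At the lower boundary (n = 1.281 to n = 1.474) the reflected ray undergoes a half-wave phase shift.
The two reflections differ by half a wavelength.
With one net inversion, constructive interference in reflection requires 2 n t = (m + ½) λ.
The fifth-smallest nonzero thickness corresponds to m = 4: t = (m + ½) λ / (2 n) = 4.50 × 672 / (2 × 1.281) = 1180 nm.

1.18 μm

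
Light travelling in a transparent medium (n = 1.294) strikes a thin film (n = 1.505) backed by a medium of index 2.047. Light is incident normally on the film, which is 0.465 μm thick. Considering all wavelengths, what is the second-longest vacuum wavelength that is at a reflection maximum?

700 nm

Top surface (1.294 → 1.505): reflection off a higher-index medium gives a half-wave phase shift.
Bottom surface (1.505 → 2.047): reflection off a higher-index medium gives a half-wave phase shift.
Net: no relative phase inversion (both shifts match).
With no net inversion, constructive interference in reflection requires 2 n t = m λ.
λ = 2 n t / m. The second-longest wavelength is m = 2: λ = 2 × 1.505 × 465 / 2.00 = 700 nm.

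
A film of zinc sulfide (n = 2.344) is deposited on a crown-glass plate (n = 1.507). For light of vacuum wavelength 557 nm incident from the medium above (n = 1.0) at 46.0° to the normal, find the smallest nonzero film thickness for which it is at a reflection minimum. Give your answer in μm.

Top surface (1.0 → 2.344): reflection off a higher-index medium gives a half-wave phase shift.
At the lower boundary (n = 2.344 to n = 1.507) the reflected ray undergoes no phase shift.
The two reflections differ by half a wavelength.
With one net inversion, destructive interference in reflection requires 2 n t cos θ_r = m λ.
Snell's law: 1.0 sin 46.0° = 2.344 sin θ_r → sin θ_r = 0.307, cos θ_r = 0.952.
Minimum nonzero at m = 1: t = λ / (2 n cos θ_r) = 557 / (2 × 2.344 × 0.952) = 125 nm.

0.125 μm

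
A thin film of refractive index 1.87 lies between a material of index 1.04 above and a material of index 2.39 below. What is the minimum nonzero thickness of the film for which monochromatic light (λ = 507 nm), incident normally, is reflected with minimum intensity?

67.8 nm

Top surface (1.04 → 1.87): reflection off a higher-index medium gives a half-wave phase shift.
Bottom surface (1.87 → 2.39): reflection off a higher-index medium gives a half-wave phase shift.
The two reflections carry the same phase change, so no net offset.
For minimum reflection here: 2 n t = (m + ½) λ.
Minimum at m = 0: t = λ / (4 n) = 507 / (4 × 1.87) = 67.8 nm.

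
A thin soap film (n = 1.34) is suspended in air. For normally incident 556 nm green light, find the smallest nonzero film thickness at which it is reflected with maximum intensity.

104 nm

Top surface (1.0 → 1.34): reflection off a higher-index medium gives a half-wave phase shift.
At the lower boundary (n = 1.34 to n = 1.0) the reflected ray undergoes no phase shift.
Exactly one π shift → a net half-wave offset.
For maximum reflection here: 2 n t = (m + ½) λ.
Minimum at m = 0: t = λ / (4 n) = 556 / (4 × 1.34) = 104 nm.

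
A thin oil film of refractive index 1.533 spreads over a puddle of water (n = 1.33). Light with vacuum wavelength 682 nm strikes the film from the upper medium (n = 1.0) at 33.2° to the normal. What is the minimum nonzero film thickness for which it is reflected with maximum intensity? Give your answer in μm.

0.119 μm

At the upper boundary (n = 1.0 to n = 1.533) the reflected ray undergoes a half-wave phase shift.
Ray reflecting at the bottom interface goes from n = 1.533 toward n = 1.33: no phase shift.
The two reflections differ by half a wavelength.
So the condition for constructive reflection is 2 n t cos θ_r = (m + ½) λ.
Snell's law: 1.0 sin 33.2° = 1.533 sin θ_r → sin θ_r = 0.357, cos θ_r = 0.934.
Minimum at m = 0: t = λ / (4 n cos θ_r) = 682 / (4 × 1.533 × 0.934) = 119 nm.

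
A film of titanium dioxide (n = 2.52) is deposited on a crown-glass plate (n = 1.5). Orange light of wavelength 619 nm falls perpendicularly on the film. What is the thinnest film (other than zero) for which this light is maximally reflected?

61.4 nm

Ray reflecting at the top interface goes from n = 1.0 toward n = 2.52: a half-wave phase shift.
At the lower boundary (n = 2.52 to n = 1.5) the reflected ray undergoes no phase shift.
Net: one phase inversion between the two reflected rays.
With one net inversion, constructive interference in reflection requires 2 n t = (m + ½) λ.
Minimum at m = 0: t = λ / (4 n) = 619 / (4 × 2.52) = 61.4 nm.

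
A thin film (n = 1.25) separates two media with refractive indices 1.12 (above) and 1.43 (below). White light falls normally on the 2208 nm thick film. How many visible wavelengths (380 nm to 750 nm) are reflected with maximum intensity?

7

Top surface (1.12 → 1.25): reflection off a higher-index medium gives a half-wave phase shift.
Ray reflecting at the bottom interface goes from n = 1.25 toward n = 1.43: a half-wave phase shift.
Zero or two π shifts → no net half-wave offset.
For strong reflection here: 2 n t = m λ.
λ = 2 n t / m = 5520 / m nm.
m=7: 789 nm (IR); m=8: 690 nm (visible); m=9: 613 nm (visible); m=10: 552 nm (visible); m=11: 502 nm (visible); m=12: 460 nm (visible); m=13: 425 nm (visible); m=14: 394 nm (visible); m=15: 368 nm (UV).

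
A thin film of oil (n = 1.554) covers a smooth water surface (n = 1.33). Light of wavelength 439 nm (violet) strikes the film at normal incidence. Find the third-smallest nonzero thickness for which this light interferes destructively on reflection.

Ray reflecting at the top interface goes from n = 1.0 toward n = 1.554: a half-wave phase shift.
At the lower boundary (n = 1.554 to n = 1.33) the reflected ray undergoes no phase shift.
Net: one phase inversion between the two reflected rays.
For minimum reflection here: 2 n t = m λ.
The third-smallest nonzero thickness corresponds to m = 3: t = m λ / (2 n) = 3.00 × 439 / (2 × 1.554) = 424 nm.

424 nm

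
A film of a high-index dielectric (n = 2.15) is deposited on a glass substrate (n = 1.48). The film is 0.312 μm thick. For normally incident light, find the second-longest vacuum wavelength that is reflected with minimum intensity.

671 nm

At the upper boundary (n = 1.0 to n = 2.15) the reflected ray undergoes a half-wave phase shift.
Ray reflecting at the bottom interface goes from n = 2.15 toward n = 1.48: no phase shift.
Exactly one π shift → a net half-wave offset.
So the condition for destructive reflection is 2 n t = m λ.
λ = 2 n t / m. The second-longest wavelength is m = 2: λ = 2 × 2.15 × 312 / 2.00 = 671 nm.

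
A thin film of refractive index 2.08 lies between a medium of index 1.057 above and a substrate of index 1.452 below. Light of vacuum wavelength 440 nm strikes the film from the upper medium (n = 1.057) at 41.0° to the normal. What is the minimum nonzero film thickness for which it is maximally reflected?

56.1 nm

Ray reflecting at the top interface goes from n = 1.057 toward n = 2.08: a half-wave phase shift.
Bottom surface (2.08 → 1.452): reflection off a lower-index medium gives no phase shift.
Exactly one π shift → a net half-wave offset.
For bright reflection here: 2 n t cos θ_r = (m + ½) λ.
Snell's law: 1.057 sin 41.0° = 2.08 sin θ_r → sin θ_r = 0.333, cos θ_r = 0.943.
Minimum at m = 0: t = λ / (4 n cos θ_r) = 440 / (4 × 2.08 × 0.943) = 56.1 nm.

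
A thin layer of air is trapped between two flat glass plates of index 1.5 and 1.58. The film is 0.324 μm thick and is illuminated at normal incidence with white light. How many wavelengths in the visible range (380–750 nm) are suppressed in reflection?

Top surface (1.5 → 1.0): reflection off a lower-index medium gives no phase shift.
Bottom surface (1.0 → 1.58): reflection off a higher-index medium gives a half-wave phase shift.
The two reflections differ by half a wavelength.
So the condition for destructive reflection is 2 n t = m λ.
λ = 2 n t / m = 648 / m nm.
m=1: 648 nm (visible); m=2: 324 nm (UV).

1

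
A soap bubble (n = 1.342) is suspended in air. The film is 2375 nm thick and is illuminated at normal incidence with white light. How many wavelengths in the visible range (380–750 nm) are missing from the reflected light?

At the upper boundary (n = 1.0 to n = 1.342) the reflected ray undergoes a half-wave phase shift.
Ray reflecting at the bottom interface goes from n = 1.342 toward n = 1.0: no phase shift.
The two reflections differ by half a wavelength.
For minimum reflection here: 2 n t = m λ.
λ = 2 n t / m = 6375 / m nm.
m=8: 797 nm (IR); m=9: 708 nm (visible); m=10: 637 nm (visible); m=11: 580 nm (visible); m=12: 531 nm (visible); m=13: 490 nm (visible); m=14: 455 nm (visible); m=15: 425 nm (visible); m=16: 398 nm (visible); m=17: 375 nm (UV).

8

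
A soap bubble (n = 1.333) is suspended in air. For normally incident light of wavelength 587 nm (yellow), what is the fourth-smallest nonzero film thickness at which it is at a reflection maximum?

771 nm

Ray reflecting at the top interface goes from n = 1.0 toward n = 1.333: a half-wave phase shift.
Bottom surface (1.333 → 1.0): reflection off a lower-index medium gives no phase shift.
Exactly one π shift → a net half-wave offset.
With one net inversion, constructive interference in reflection requires 2 n t = (m + ½) λ.
The fourth-smallest nonzero thickness corresponds to m = 3: t = (m + ½) λ / (2 n) = 3.50 × 587 / (2 × 1.333) = 771 nm.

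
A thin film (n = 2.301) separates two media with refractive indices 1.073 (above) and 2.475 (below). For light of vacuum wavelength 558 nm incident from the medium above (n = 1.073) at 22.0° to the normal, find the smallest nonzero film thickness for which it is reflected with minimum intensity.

At the upper boundary (n = 1.073 to n = 2.301) the reflected ray undergoes a half-wave phase shift.
Ray reflecting at the bottom interface goes from n = 2.301 toward n = 2.475: a half-wave phase shift.
Zero or two π shifts → no net half-wave offset.
For dark reflection here: 2 n t cos θ_r = (m + ½) λ.
Snell's law: 1.073 sin 22.0° = 2.301 sin θ_r → sin θ_r = 0.175, cos θ_r = 0.985.
Minimum at m = 0: t = λ / (4 n cos θ_r) = 558 / (4 × 2.301 × 0.985) = 61.6 nm.

61.6 nm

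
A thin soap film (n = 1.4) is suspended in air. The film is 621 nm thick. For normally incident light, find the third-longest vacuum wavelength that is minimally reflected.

At the upper boundary (n = 1.0 to n = 1.4) the reflected ray undergoes a half-wave phase shift.
At the lower boundary (n = 1.4 to n = 1.0) the reflected ray undergoes no phase shift.
Exactly one π shift → a net half-wave offset.
With one net inversion, destructive interference in reflection requires 2 n t = m λ.
λ = 2 n t / m. The third-longest wavelength is m = 3: λ = 2 × 1.4 × 621 / 3.00 = 580 nm.

580 nm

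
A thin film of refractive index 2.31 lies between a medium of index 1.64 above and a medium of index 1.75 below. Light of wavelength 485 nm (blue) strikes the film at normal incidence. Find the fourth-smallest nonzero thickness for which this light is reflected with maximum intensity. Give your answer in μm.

Ray reflecting at the top interface goes from n = 1.64 toward n = 2.31: a half-wave phase shift.
Ray reflecting at the bottom interface goes from n = 2.31 toward n = 1.75: no phase shift.
Net: one phase inversion between the two reflected rays.
So the condition for constructive reflection is 2 n t = (m + ½) λ.
The fourth-smallest nonzero thickness corresponds to m = 3: t = (m + ½) λ / (2 n) = 3.50 × 485 / (2 × 2.31) = 367 nm.

0.367 μm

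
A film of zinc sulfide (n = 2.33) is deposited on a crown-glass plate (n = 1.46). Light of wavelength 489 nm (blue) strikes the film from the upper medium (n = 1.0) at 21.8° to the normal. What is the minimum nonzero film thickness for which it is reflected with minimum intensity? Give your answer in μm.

0.106 μm

Top surface (1.0 → 2.33): reflection off a higher-index medium gives a half-wave phase shift.
Bottom surface (2.33 → 1.46): reflection off a lower-index medium gives no phase shift.
Net: one phase inversion between the two reflected rays.
So the condition for destructive reflection is 2 n t cos θ_r = m λ.
Snell's law: 1.0 sin 21.8° = 2.33 sin θ_r → sin θ_r = 0.159, cos θ_r = 0.987.
Minimum nonzero at m = 1: t = λ / (2 n cos θ_r) = 489 / (2 × 2.33 × 0.987) = 106 nm.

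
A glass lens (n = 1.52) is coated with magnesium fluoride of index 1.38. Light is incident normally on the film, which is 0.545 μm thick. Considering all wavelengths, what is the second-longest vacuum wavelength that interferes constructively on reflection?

752 nm

Top surface (1.0 → 1.38): reflection off a higher-index medium gives a half-wave phase shift.
At the lower boundary (n = 1.38 to n = 1.52) the reflected ray undergoes a half-wave phase shift.
Zero or two π shifts → no net half-wave offset.
With no net inversion, constructive interference in reflection requires 2 n t = m λ.
λ = 2 n t / m. The second-longest wavelength is m = 2: λ = 2 × 1.38 × 545 / 2.00 = 752 nm.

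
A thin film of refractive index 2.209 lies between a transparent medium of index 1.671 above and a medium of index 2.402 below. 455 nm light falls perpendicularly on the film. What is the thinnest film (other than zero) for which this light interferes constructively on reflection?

Top surface (1.671 → 2.209): reflection off a higher-index medium gives a half-wave phase shift.
At the lower boundary (n = 2.209 to n = 2.402) the reflected ray undergoes a half-wave phase shift.
Zero or two π shifts → no net half-wave offset.
For bright reflection here: 2 n t = m λ.
Minimum nonzero at m = 1: t = λ / (2 n) = 455 / (2 × 2.209) = 103 nm.

103 nm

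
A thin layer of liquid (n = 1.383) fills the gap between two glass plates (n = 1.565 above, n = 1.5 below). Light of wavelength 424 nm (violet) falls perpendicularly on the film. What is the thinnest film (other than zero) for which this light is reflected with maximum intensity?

76.6 nm

At the upper boundary (n = 1.565 to n = 1.383) the reflected ray undergoes no phase shift.
At the lower boundary (n = 1.383 to n = 1.5) the reflected ray undergoes a half-wave phase shift.
The two reflections differ by half a wavelength.
So the condition for constructive reflection is 2 n t = (m + ½) λ.
Minimum at m = 0: t = λ / (4 n) = 424 / (4 × 1.383) = 76.6 nm.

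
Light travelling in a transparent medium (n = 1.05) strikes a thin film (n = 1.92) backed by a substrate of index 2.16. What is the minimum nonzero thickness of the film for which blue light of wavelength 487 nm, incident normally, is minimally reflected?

63.4 nm

Top surface (1.05 → 1.92): reflection off a higher-index medium gives a half-wave phase shift.
Ray reflecting at the bottom interface goes from n = 1.92 toward n = 2.16: a half-wave phase shift.
Net: no relative phase inversion (both shifts match).
With no net inversion, destructive interference in reflection requires 2 n t = (m + ½) λ.
Minimum at m = 0: t = λ / (4 n) = 487 / (4 × 1.92) = 63.4 nm.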